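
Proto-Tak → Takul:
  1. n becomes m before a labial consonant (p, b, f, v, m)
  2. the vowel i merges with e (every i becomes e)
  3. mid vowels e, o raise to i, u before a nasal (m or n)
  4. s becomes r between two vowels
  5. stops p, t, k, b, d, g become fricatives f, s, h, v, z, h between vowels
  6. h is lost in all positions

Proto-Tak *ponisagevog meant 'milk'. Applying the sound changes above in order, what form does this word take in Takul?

puneraevog

Takul: start from *ponisagevog.
  rule 1: no change — ponisagevog
  rule 2 (vowel merger): ponisagevog → ponesagevog
  rule 3 (pre-nasal raising): ponesagevog → punesagevog
  rule 4 (rhotacism): punesagevog → puneragevog
  rule 5 (intervocalic lenition): puneragevog → punerahevog
  rule 6 (h-loss): punerahevog → puneraevog
  ⇒ Takul puneraevog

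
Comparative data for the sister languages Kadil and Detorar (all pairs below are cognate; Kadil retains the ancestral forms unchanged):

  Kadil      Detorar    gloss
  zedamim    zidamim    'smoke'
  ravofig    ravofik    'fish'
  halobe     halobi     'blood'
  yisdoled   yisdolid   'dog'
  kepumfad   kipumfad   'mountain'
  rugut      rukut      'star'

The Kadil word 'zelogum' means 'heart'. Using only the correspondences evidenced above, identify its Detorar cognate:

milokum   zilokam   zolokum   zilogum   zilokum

zilokum

zedamim ~ zidamim, yisdoled ~ yisdolid — Kadil e corresponds to Detorar i after a consonant, before a consonant other than r, m, n, p, b, f, v.
rugut ~ rukut — Kadil g corresponds to Detorar k between vowels (before a back vowel).
Applying these to Kadil 'zelogum':
  zelogum → zilogum   (e→i after a consonant, before a consonant other than r, m, n, p, b, f, v)
  zilogum → zilokum   (g→k between vowels (before a back vowel))
So the Detorar cognate is 'zilokum'.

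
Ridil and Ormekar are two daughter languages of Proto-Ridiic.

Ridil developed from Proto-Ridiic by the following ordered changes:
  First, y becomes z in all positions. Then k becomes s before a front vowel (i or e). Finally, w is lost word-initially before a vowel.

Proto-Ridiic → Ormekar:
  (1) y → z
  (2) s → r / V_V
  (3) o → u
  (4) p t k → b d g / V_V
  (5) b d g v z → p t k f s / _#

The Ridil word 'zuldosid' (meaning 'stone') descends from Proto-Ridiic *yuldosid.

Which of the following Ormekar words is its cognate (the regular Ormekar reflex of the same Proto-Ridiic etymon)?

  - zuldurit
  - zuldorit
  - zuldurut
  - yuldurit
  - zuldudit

zuldurit

Ormekar: *yuldosid
  yuldosid → zuldosid   [unconditioned shift]
  zuldosid → zuldorid   [rhotacism]
  zuldorid → zuldurid   [vowel merger]
  zuldurid (rule 4 does not apply)
  zuldurid → zuldurit   [final devoicing]
  giving Ormekar zuldurit.
Only 'zuldurit' matches the regular Ormekar development of *yuldosid.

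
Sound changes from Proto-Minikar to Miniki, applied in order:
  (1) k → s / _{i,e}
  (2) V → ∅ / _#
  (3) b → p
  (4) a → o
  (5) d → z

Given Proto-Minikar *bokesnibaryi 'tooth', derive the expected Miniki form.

Miniki: *bokesnibaryi > bosesnibaryi > bosesnibary > posesnipary > posesnipory  (by palatalisation, apocope, unconditioned shift, vowel merger)

posesnipory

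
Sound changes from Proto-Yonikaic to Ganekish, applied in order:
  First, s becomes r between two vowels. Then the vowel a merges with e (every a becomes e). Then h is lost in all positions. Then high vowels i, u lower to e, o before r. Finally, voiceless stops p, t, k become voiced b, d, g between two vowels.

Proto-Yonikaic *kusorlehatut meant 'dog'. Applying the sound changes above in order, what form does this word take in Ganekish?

Ganekish: *kusorlehatut
  kusorlehatut → kurorlehatut   [rhotacism]
  kurorlehatut → kurorlehetut   [vowel merger]
  kurorlehetut → kurorleetut   [h-loss]
  kurorleetut → kororleetut   [pre-rhotic lowering]
  kororleetut → kororleedut   [intervocalic voicing]
  giving Ganekish kororleedut.

kororleedut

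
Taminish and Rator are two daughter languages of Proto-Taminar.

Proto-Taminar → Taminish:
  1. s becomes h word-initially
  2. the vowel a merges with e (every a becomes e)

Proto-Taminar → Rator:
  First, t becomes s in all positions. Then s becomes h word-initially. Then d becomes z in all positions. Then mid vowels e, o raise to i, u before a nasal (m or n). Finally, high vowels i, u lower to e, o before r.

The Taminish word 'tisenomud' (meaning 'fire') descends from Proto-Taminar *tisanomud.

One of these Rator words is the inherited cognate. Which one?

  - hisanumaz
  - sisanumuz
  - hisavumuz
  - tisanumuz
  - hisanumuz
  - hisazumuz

Rator: *tisanomud > sisanomud > hisanomud > hisanomuz > hisanumuz  (by unconditioned shift, debuccalisation, unconditioned shift, pre-nasal raising)
Only 'hisanumuz' matches the regular Rator development of *tisanomud.

hisanumuz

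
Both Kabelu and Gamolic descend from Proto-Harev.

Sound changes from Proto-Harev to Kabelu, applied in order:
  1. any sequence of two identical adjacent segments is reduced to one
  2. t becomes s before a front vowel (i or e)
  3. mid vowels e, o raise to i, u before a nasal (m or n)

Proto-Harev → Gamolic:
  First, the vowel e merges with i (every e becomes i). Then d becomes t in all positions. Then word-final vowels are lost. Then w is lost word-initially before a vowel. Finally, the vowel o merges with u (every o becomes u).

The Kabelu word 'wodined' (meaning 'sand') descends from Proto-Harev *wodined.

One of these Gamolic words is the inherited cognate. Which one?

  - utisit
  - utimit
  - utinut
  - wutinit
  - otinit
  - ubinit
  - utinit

utinit

Gamolic: *wodined
  wodined → wodinid   [vowel merger]
  wodinid → wotinit   [unconditioned shift]
  wotinit (rule 3 does not apply)
  wotinit → otinit   [glide loss]
  otinit → utinit   [vowel merger]
  giving Gamolic utinit.
Only 'utinit' matches the regular Gamolic development of *wodined.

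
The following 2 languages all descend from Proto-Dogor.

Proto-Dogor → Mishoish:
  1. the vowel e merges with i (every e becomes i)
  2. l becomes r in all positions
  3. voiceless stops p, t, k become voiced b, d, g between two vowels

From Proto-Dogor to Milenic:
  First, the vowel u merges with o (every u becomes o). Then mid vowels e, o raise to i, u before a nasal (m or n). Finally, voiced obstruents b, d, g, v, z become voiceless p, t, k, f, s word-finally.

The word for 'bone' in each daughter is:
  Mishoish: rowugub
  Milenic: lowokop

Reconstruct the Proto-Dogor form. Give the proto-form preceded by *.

Position 7: Mishoish has b, Milenic has p. Taking the neighbouring segments as reconstructed: Mishoish b can only go back to *b; Milenic p could go back to *p or *b — the one source consistent with every daughter is *b.
Position 5: Mishoish has g, Milenic has k. Taking the neighbouring segments as reconstructed: Mishoish g could go back to *k or *g; Milenic k can only go back to *k — the one source consistent with every daughter is *k.
Continuing position by position gives *lowukub; check it forward:
Mishoish: *lowukub > rowukub > rowugub  (by unconditioned shift, intervocalic voicing)
Milenic: *lowukub
  lowukub → lowokob   [vowel merger]
  lowokob (rule 2 does not apply)
  lowokob → lowokop   [final devoicing]
  giving Milenic lowokop.
*lowukub is the unique common source.

*lowukub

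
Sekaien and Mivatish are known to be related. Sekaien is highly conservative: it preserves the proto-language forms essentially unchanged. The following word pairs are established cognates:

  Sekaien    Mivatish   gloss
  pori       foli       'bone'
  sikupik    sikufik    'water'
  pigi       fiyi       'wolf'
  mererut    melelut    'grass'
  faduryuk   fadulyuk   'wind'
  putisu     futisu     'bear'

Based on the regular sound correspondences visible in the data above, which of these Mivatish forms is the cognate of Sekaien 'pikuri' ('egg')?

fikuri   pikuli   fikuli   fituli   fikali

fikuli

pigi ~ fiyi — Sekaien p corresponds to Mivatish f word-initially before a front vowel.
pori ~ foli — Sekaien r corresponds to Mivatish l between vowels (before a front vowel).
Applying these to Sekaien 'pikuri':
  pikuri → fikuri   (p→f word-initially before a front vowel)
  fikuri → fikuli   (r→l between vowels (before a front vowel))
So the Mivatish cognate is 'fikuli'.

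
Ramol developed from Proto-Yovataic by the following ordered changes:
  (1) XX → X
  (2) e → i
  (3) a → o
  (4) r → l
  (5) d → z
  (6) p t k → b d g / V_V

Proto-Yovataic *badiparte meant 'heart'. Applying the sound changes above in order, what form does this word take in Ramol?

Ramol: *badiparte > badiparti > bodiporti > bodipolti > bozipolti > bozibolti  (by vowel merger, vowel merger, unconditioned shift, unconditioned shift, intervocalic voicing)

bozibolti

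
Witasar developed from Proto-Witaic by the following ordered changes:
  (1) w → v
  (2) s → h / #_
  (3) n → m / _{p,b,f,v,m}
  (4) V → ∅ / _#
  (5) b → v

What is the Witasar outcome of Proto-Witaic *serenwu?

heremv

Witasar: start from *serenwu.
  rule 1 (unconditioned shift): serenwu → serenvu
  rule 2 (debuccalisation): serenvu → herenvu
  rule 3 (nasal place assimilation): herenvu → heremvu
  rule 4 (apocope): heremvu → heremv
  rule 5: no change — heremv
  ⇒ Witasar heremv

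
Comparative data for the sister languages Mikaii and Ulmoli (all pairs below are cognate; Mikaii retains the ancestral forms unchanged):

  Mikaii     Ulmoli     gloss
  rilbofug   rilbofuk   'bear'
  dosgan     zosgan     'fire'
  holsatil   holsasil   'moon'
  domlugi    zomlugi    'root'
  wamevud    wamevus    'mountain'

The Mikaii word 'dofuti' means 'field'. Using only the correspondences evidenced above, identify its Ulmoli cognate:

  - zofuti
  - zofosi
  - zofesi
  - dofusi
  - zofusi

dosgan ~ zosgan, domlugi ~ zomlugi — Mikaii d corresponds to Ulmoli z word-initially before a back vowel.
holsatil ~ holsasil — Mikaii t corresponds to Ulmoli s between vowels (before a front vowel).
Applying these to Mikaii 'dofuti':
  dofuti → zofuti   (d→z word-initially before a back vowel)
  zofuti → zofusi   (t→s between vowels (before a front vowel))
So the Ulmoli cognate is 'zofusi'.

zofusi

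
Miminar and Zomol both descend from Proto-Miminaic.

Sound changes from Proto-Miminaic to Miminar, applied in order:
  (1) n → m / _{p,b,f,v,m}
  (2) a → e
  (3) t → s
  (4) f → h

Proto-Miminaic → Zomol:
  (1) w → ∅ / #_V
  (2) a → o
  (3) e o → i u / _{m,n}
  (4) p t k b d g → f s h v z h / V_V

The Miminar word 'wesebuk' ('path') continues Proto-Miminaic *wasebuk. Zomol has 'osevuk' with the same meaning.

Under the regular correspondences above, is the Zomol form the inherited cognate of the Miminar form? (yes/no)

Derive the expected Zomol reflex of *wasebuk:
Zomol: *wasebuk
  wasebuk → asebuk   [glide loss]
  asebuk → osebuk   [vowel merger]
  osebuk (rule 3 does not apply)
  osebuk → osevuk   [intervocalic lenition]
  giving Zomol osevuk.
Zomol 'osevuk' matches the regular reflex exactly, so the pair is cognate.

yes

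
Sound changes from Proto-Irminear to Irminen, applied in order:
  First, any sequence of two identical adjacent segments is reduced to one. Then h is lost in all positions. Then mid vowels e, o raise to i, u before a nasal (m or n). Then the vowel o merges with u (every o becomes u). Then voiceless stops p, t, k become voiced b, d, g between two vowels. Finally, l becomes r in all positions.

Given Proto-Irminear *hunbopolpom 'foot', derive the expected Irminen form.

Irminen: *hunbopolpom > unbopolpom > unbopolpum > unbupulpum > unbubulpum > unbuburpum  (by h-loss, pre-nasal raising, vowel merger, intervocalic voicing, unconditioned shift)

unbuburpum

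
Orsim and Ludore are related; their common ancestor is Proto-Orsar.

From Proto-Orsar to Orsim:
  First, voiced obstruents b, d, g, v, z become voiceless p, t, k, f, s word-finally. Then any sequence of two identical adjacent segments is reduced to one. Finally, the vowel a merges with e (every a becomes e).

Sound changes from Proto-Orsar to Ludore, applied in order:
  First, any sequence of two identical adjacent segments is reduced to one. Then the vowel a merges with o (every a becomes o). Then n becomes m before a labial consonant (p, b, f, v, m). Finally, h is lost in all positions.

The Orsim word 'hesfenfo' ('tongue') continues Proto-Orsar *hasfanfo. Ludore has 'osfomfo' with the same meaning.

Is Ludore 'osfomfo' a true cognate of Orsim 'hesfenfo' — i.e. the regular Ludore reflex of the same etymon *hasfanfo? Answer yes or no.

yes

Derive the expected Ludore reflex of *hasfanfo:
Ludore: start from *hasfanfo.
  rule 1: no change — hasfanfo
  rule 2 (vowel merger): hasfanfo → hosfonfo
  rule 3 (nasal place assimilation): hosfonfo → hosfomfo
  rule 4 (h-loss): hosfomfo → osfomfo
  ⇒ Ludore osfomfo
Ludore 'osfomfo' matches the regular reflex exactly, so the pair is cognate.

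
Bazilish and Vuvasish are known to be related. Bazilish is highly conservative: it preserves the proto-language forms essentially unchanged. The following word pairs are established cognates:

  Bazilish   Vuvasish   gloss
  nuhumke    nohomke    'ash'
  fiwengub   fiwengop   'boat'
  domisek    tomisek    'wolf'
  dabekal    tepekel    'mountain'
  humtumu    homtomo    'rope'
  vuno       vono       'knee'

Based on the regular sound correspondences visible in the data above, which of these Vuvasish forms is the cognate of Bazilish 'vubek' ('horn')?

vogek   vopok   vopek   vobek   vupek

vopek

fiwengub ~ fiwengop — Bazilish u corresponds to Vuvasish o after a consonant, before a labial obstruent.
dabekal ~ tepekel — Bazilish b corresponds to Vuvasish p between vowels (before a front vowel).
Applying these to Bazilish 'vubek':
  vubek → vobek   (u→o after a consonant, before a labial obstruent)
  vobek → vopek   (b→p between vowels (before a front vowel))
So the Vuvasish cognate is 'vopek'.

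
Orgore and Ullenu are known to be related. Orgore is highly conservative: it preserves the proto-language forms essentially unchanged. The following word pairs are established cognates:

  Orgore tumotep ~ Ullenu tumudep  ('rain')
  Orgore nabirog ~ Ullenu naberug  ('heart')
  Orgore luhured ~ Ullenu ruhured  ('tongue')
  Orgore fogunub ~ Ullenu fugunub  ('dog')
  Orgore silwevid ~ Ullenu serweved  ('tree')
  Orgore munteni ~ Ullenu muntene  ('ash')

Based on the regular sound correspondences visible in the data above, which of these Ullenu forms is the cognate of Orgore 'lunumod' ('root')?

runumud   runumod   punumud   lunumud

runumud

luhured ~ ruhured — Orgore l corresponds to Ullenu r word-initially before a back vowel.
tumotep ~ tumudep, nabirog ~ naberug — Orgore o corresponds to Ullenu u after a consonant, before a consonant other than r, m, n, p, b, f, v.
Applying these to Orgore 'lunumod':
  lunumod → runumod   (l→r word-initially before a back vowel)
  runumod → runumud   (o→u after a consonant, before a consonant other than r, m, n, p, b, f, v)
So the Ullenu cognate is 'runumud'.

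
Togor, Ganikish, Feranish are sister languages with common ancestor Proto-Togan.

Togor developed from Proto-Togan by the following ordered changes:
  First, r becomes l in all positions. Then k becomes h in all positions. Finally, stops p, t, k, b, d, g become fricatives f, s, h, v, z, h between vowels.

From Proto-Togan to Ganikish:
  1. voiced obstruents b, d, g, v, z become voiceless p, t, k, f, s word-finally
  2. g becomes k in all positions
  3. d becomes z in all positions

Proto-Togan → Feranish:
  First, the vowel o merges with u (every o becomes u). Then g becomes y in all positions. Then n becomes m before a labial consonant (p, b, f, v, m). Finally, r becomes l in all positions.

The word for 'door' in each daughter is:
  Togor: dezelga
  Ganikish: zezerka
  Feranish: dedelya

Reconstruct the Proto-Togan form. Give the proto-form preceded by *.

Position 1: Togor has d, Ganikish has z, Feranish has d. Togor preserves d here (none of its changes turn any other segment into d), so the proto-segment is *d.
Position 6: Togor has g, Ganikish has k, Feranish has y. Togor preserves g here (none of its changes turn any other segment into g), so the proto-segment is *g.
Continuing position by position gives *dederga; check it forward:
Togor: *dederga
  dederga → dedelga   [unconditioned shift]
  dedelga (rule 2 does not apply)
  dedelga → dezelga   [intervocalic lenition]
  giving Togor dezelga.
Ganikish: start from *dederga.
  rule 1: no change — dederga
  rule 2 (unconditioned shift): dederga → dederka
  rule 3 (unconditioned shift): dederka → zezerka
  ⇒ Ganikish zezerka
Feranish: *dederga
  dederga (rule 1 does not apply)
  dederga → dederya   [unconditioned shift]
  dederya (rule 3 does not apply)
  dederya → dedelya   [unconditioned shift]
  giving Feranish dedelya.
No other proto-form is consistent with every reflex, so the reconstruction is *dederga.

*dederga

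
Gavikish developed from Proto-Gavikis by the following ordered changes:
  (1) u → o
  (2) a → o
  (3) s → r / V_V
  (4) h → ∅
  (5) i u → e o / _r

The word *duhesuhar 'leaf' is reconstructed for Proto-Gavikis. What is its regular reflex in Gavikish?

Gavikish: *duhesuhar > dohesohar > dohesohor > doherohor > doeroor  (by vowel merger, vowel merger, rhotacism, h-loss)

doeroor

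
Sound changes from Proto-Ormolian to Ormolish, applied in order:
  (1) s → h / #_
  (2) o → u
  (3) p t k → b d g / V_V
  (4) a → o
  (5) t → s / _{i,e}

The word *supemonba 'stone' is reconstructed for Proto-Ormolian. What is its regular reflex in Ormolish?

hubemunbo

Ormolish: start from *supemonba.
  rule 1 (debuccalisation): supemonba → hupemonba
  rule 2 (vowel merger): hupemonba → hupemunba
  rule 3 (intervocalic voicing): hupemunba → hubemunba
  rule 4 (vowel merger): hubemunba → hubemunbo
  rule 5: no change — hubemunbo
  ⇒ Ormolish hubemunbo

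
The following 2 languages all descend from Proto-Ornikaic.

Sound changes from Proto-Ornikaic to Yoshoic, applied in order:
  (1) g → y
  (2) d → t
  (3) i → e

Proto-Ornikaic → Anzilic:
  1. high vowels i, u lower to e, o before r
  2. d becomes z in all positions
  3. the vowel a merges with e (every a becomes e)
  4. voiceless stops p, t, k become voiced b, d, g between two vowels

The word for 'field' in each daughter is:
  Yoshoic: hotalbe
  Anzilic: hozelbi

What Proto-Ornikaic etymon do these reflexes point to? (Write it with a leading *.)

*hodalbi

Position 7: Yoshoic has e, Anzilic has i. Anzilic preserves i here (none of its changes turn any other segment into i), so the proto-segment is *i.
Position 4: Yoshoic has a, Anzilic has e. Yoshoic preserves a here (none of its changes turn any other segment into a), so the proto-segment is *a.
Position 3: Yoshoic has t, Anzilic has z. Taking the neighbouring segments as reconstructed: Yoshoic t could go back to *t or *d; Anzilic z could go back to *d or *z — the one source consistent with every daughter is *d.
Verify the candidate proto-form against each daughter:
Yoshoic: *hodalbi > hotalbi > hotalbe  (by unconditioned shift, vowel merger)
Anzilic: *hodalbi > hozalbi > hozelbi  (by unconditioned shift, vowel merger)
*hodalbi is the unique common source.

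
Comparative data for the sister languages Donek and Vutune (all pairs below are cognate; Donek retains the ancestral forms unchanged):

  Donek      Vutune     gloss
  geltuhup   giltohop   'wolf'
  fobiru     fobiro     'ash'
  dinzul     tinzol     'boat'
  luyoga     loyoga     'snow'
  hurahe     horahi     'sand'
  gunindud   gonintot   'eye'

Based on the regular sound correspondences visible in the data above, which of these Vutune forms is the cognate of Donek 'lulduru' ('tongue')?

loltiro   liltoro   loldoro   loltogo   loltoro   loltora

geltuhup ~ giltohop, dinzul ~ tinzol — Donek u corresponds to Vutune o after a consonant, before a consonant other than r, m, n, p, b, f, v.
gunindud ~ gonintot — Donek d corresponds to Vutune t after a consonant, before a back vowel.
hurahe ~ horahi — Donek u corresponds to Vutune o after a consonant, before r.
fobiru ~ fobiro — Donek u corresponds to Vutune o word-finally.
Applying these to Donek 'lulduru':
  lulduru → lolduru   (u→o after a consonant, before a consonant other than r, m, n, p, b, f, v)
  lolduru → lolturu   (d→t after a consonant, before a back vowel)
  lolturu → loltoru   (u→o after a consonant, before r)
  loltoru → loltoro   (u→o word-finally)
So the Vutune cognate is 'loltoro'.

loltoro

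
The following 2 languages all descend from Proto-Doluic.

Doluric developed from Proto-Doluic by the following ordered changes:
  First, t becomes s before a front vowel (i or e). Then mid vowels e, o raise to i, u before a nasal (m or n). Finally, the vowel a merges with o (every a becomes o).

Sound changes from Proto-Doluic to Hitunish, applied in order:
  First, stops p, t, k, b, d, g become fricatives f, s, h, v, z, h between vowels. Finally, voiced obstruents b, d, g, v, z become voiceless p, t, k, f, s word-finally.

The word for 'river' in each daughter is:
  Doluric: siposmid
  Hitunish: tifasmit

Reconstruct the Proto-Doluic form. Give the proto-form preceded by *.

*tipasmid

Position 4: Doluric has o, Hitunish has a. Hitunish preserves a here (none of its changes turn any other segment into a), so the proto-segment is *a.
Position 3: Doluric has p, Hitunish has f. Doluric preserves p here (none of its changes turn any other segment into p), so the proto-segment is *p.
This points to *tipasmid. Verify forward in each daughter:
Doluric: *tipasmid
  tipasmid → sipasmid   [palatalisation]
  sipasmid (rule 2 does not apply)
  sipasmid → siposmid   [vowel merger]
  giving Doluric siposmid.
Hitunish: start from *tipasmid.
  rule 1 (intervocalic lenition): tipasmid → tifasmid
  rule 2 (final devoicing): tifasmid → tifasmit
  ⇒ Hitunish tifasmit
Only *tipasmid yields all of Doluric siposmid, Hitunish tifasmit.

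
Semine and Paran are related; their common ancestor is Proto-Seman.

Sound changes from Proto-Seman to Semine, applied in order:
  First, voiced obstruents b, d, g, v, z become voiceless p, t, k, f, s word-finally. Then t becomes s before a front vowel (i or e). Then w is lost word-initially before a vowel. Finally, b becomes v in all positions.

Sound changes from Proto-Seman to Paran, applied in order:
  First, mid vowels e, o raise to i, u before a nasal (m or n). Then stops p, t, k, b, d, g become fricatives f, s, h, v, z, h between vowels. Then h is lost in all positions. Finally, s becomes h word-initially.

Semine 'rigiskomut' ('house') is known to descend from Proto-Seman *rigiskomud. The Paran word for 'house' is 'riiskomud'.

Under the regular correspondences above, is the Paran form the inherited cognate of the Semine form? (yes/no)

no

Derive the expected Paran reflex of *rigiskomud:
Paran: start from *rigiskomud.
  rule 1 (pre-nasal raising): rigiskomud → rigiskumud
  rule 2 (intervocalic lenition): rigiskumud → rihiskumud
  rule 3 (h-loss): rihiskumud → riiskumud
  rule 4: no change — riiskumud
  ⇒ Paran riiskumud
The regular Paran reflex would be 'riiskumud', but the attested form is 'riiskomud'. The correspondence is irregular, so they are not cognates (the Paran form has a different source).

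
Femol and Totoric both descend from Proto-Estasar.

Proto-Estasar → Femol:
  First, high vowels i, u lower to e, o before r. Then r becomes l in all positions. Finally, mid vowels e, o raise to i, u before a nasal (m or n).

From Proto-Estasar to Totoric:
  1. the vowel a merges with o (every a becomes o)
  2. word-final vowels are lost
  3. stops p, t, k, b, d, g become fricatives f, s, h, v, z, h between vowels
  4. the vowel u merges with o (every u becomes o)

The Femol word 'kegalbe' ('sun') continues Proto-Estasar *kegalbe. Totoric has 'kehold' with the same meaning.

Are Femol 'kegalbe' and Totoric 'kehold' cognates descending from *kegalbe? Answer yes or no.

Derive the expected Totoric reflex of *kegalbe:
Totoric: start from *kegalbe.
  rule 1 (vowel merger): kegalbe → kegolbe
  rule 2 (apocope): kegolbe → kegolb
  rule 3 (intervocalic lenition): kegolb → keholb
  rule 4: no change — keholb
  ⇒ Totoric keholb
The regular Totoric reflex would be 'keholb', but the attested form is 'kehold'. The correspondence is irregular, so they are not cognates (the Totoric form has a different source).

no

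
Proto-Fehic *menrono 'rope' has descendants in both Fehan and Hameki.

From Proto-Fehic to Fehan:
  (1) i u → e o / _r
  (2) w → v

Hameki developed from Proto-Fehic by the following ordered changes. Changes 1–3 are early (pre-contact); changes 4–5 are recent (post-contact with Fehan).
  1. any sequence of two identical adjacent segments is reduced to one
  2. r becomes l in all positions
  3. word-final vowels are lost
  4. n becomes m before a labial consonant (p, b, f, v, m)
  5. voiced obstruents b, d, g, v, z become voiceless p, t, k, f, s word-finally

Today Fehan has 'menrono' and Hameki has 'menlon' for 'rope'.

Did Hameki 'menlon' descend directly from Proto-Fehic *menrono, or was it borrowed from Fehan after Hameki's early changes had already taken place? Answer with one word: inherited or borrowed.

inherited

If inherited, *menrono would pass through all of Hameki's changes:
Hameki: start from *menrono.
  rule 1: no change — menrono
  rule 2 (unconditioned shift): menrono → menlono
  rule 3 (apocope): menlono → menlon
  rule 4: no change — menlon
  rule 5: no change — menlon
  ⇒ Hameki menlon
If borrowed from Fehan 'menrono' after the early changes, it would undergo only the recent ones:
  rule 4 (nasal place assimilation): no change (menrono)
  rule 5 (final devoicing): no change (menrono)
  ⇒ as a loan: menrono
Hameki 'menlon' matches the inherited outcome exactly, so it is an inherited cognate, not a loan.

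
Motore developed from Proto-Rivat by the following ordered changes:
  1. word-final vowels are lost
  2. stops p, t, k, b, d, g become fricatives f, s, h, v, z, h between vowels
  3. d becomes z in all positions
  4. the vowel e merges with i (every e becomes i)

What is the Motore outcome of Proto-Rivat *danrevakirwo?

Motore: start from *danrevakirwo.
  rule 1 (apocope): danrevakirwo → danrevakirw
  rule 2 (intervocalic lenition): danrevakirw → danrevahirw
  rule 3 (unconditioned shift): danrevahirw → zanrevahirw
  rule 4 (vowel merger): zanrevahirw → zanrivahirw
  ⇒ Motore zanrivahirw

zanrivahirw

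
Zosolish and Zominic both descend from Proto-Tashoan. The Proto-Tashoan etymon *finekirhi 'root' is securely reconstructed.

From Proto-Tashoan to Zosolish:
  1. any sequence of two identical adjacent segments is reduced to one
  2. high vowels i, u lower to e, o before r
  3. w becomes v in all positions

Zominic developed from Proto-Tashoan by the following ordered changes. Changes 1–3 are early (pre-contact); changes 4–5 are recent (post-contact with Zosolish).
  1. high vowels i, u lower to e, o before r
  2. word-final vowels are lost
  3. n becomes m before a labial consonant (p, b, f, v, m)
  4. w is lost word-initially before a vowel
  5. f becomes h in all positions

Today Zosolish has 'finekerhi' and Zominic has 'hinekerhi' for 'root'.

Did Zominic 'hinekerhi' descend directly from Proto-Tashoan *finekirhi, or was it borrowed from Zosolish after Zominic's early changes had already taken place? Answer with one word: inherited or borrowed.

If inherited, *finekirhi would pass through all of Zominic's changes:
Zominic: *finekirhi > finekerhi > finekerh > hinekerh  (by pre-rhotic lowering, apocope, unconditioned shift)
If borrowed from Zosolish 'finekerhi' after the early changes, it would undergo only the recent ones:
  rule 4 (glide loss): no change (finekerhi)
  rule 5 (unconditioned shift): finekerhi → hinekerhi
  ⇒ as a loan: hinekerhi
Zominic 'hinekerhi' matches the loan outcome 'hinekerhi', not the inherited 'hinekerh' — it skipped the early Zominic changes, so it was borrowed from Zosolish.

borrowed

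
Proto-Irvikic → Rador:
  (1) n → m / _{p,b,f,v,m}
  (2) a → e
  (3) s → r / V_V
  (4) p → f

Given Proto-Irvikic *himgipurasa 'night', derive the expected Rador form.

himgifurere

Rador: *himgipurasa > himgipurese > himgipurere > himgifurere  (by vowel merger, rhotacism, unconditioned shift)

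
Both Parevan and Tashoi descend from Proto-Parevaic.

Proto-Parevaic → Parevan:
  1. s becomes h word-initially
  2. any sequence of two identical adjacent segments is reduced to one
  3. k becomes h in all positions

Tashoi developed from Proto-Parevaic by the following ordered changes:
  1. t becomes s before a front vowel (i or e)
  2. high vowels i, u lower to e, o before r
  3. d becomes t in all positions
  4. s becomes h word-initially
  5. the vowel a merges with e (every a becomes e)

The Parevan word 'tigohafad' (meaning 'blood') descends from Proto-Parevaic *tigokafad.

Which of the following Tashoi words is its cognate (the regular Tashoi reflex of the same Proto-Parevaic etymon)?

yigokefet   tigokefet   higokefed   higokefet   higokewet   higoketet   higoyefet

higokefet

Tashoi: *tigokafad > sigokafad > sigokafat > higokafat > higokefet  (by palatalisation, unconditioned shift, debuccalisation, vowel merger)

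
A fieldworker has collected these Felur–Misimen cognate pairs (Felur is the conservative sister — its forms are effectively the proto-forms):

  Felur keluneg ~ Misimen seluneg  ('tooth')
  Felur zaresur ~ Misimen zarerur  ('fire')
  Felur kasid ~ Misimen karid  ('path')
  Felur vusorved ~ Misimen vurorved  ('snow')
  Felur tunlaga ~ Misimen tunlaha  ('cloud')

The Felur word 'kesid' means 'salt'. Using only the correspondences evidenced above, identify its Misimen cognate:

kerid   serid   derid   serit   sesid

keluneg ~ seluneg — Felur k corresponds to Misimen s word-initially before a front vowel.
kasid ~ karid — Felur s corresponds to Misimen r between vowels (before a front vowel).
Applying these to Felur 'kesid':
  kesid → sesid   (k→s word-initially before a front vowel)
  sesid → serid   (s→r between vowels (before a front vowel))
So the Misimen cognate is 'serid'.

serid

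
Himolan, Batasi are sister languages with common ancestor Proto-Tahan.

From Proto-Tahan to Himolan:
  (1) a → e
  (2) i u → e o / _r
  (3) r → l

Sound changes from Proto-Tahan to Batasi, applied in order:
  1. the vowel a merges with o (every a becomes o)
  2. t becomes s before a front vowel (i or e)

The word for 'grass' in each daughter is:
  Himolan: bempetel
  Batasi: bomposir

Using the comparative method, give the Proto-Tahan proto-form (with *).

Position 6: Himolan has t, Batasi has s. Himolan preserves t here (none of its changes turn any other segment into t), so the proto-segment is *t.
Position 7: Himolan has e, Batasi has i. Batasi preserves i here (none of its changes turn any other segment into i), so the proto-segment is *i.
Position 2: Himolan has e, Batasi has o. Taking the neighbouring segments as reconstructed: Himolan e could go back to *a or *e; Batasi o could go back to *a or *o — the one source consistent with every daughter is *a.
Continuing position by position gives *bampatir; check it forward:
Himolan: start from *bampatir.
  rule 1 (vowel merger): bampatir → bempetir
  rule 2 (pre-rhotic lowering): bempetir → bempeter
  rule 3 (unconditioned shift): bempeter → bempetel
  ⇒ Himolan bempetel
Batasi: *bampatir
  bampatir → bompotir   [vowel merger]
  bompotir → bomposir   [palatalisation]
  giving Batasi bomposir.
Only *bampatir yields all of Himolan bempetel, Batasi bomposir.

*bampatir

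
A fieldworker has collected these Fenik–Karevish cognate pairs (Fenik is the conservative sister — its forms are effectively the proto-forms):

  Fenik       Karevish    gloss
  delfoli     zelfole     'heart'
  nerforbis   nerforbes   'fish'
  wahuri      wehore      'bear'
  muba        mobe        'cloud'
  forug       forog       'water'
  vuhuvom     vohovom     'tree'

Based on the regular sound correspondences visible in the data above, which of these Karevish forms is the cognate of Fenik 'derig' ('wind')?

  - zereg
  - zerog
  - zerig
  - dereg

delfoli ~ zelfole — Fenik d corresponds to Karevish z word-initially before a front vowel.
nerforbis ~ nerforbes — Fenik i corresponds to Karevish e after a consonant, before a consonant other than r, m, n, p, b, f, v.
Applying these to Fenik 'derig':
  derig → zerig   (d→z word-initially before a front vowel)
  zerig → zereg   (i→e after a consonant, before a consonant other than r, m, n, p, b, f, v)
So the Karevish cognate is 'zereg'.

zereg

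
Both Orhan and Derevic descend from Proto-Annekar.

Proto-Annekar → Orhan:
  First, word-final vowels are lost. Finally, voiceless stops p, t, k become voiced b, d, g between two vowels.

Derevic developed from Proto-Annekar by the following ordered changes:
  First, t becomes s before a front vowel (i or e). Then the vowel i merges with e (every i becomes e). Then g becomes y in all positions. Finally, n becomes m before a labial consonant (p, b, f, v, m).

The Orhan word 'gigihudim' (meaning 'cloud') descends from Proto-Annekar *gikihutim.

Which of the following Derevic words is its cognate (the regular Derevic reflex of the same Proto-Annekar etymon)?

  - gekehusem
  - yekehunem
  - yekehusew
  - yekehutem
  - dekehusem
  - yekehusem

Derevic: *gikihutim > gikihusim > gekehusem > yekehusem  (by palatalisation, vowel merger, unconditioned shift)
Among the options, 'yekehusem' alone shows every Derevic change applied in order.

yekehusem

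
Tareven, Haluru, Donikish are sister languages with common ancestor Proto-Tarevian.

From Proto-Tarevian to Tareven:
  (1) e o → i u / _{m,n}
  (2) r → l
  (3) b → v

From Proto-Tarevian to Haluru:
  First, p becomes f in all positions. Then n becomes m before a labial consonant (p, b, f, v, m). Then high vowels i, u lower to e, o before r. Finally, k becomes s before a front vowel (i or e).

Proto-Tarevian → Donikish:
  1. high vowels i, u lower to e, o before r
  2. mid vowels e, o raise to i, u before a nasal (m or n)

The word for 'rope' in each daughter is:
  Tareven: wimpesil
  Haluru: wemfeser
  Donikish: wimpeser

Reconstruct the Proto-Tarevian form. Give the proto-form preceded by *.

Position 8: Tareven has l, Haluru has r, Donikish has r. Haluru preserves r here (none of its changes turn any other segment into r), so the proto-segment is *r.
Position 7: Tareven has i, Haluru has e, Donikish has e. Taking the neighbouring segments as reconstructed: Tareven i can only go back to *i; Haluru e could go back to *e or *i; Donikish e could go back to *e or *i — the one source consistent with every daughter is *i.
Verify the candidate proto-form against each daughter:
Tareven: *wempesir
  wempesir → wimpesir   [pre-nasal raising]
  wimpesir → wimpesil   [unconditioned shift]
  wimpesil (rule 3 does not apply)
  giving Tareven wimpesil.
Haluru: start from *wempesir.
  rule 1 (unconditioned shift): wempesir → wemfesir
  rule 2: no change — wemfesir
  rule 3 (pre-rhotic lowering): wemfesir → wemfeser
  rule 4: no change — wemfeser
  ⇒ Haluru wemfeser
Donikish: start from *wempesir.
  rule 1 (pre-rhotic lowering): wempesir → wempeser
  rule 2 (pre-nasal raising): wempeser → wimpeser
  ⇒ Donikish wimpeser
Only *wempesir yields all of Tareven wimpesil, Haluru wemfeser, Donikish wimpeser.

*wempesir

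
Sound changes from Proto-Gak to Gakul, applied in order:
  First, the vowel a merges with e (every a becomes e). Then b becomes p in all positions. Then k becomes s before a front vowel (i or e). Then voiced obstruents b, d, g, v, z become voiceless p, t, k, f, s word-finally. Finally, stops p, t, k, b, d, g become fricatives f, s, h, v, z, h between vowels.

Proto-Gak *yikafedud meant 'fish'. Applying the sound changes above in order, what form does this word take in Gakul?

yisefezut

Gakul: *yikafedud > yikefedud > yisefedud > yisefedut > yisefezut  (by vowel merger, palatalisation, final devoicing, intervocalic lenition)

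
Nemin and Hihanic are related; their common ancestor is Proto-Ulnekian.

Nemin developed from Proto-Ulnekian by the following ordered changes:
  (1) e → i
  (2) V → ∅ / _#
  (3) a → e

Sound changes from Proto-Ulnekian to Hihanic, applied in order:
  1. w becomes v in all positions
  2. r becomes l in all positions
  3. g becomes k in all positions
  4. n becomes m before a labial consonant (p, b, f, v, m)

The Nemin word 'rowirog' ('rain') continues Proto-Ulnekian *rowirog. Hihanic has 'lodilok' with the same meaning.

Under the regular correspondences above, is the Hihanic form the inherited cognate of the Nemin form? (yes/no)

Derive the expected Hihanic reflex of *rowirog:
Hihanic: *rowirog > rovirog > lovilog > lovilok  (by unconditioned shift, unconditioned shift, unconditioned shift)
The regular Hihanic reflex would be 'lovilok', but the attested form is 'lodilok'. The correspondence is irregular, so they are not cognates (the Hihanic form has a different source).

no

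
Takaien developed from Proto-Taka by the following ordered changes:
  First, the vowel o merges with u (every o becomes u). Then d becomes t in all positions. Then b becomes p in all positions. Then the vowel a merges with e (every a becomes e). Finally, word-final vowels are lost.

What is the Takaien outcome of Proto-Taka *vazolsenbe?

vezulsenp

Takaien: *vazolsenbe
  vazolsenbe → vazulsenbe   [vowel merger]
  vazulsenbe (rule 2 does not apply)
  vazulsenbe → vazulsenpe   [unconditioned shift]
  vazulsenpe → vezulsenpe   [vowel merger]
  vezulsenpe → vezulsenp   [apocope]
  giving Takaien vezulsenp.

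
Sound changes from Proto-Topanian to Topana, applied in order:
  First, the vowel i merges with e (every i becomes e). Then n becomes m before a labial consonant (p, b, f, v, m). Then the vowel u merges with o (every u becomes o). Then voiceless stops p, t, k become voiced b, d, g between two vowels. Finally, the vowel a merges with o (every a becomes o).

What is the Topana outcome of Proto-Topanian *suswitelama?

soswedelomo

Topana: *suswitelama > suswetelama > soswetelama > soswedelama > soswedelomo  (by vowel merger, vowel merger, intervocalic voicing, vowel merger)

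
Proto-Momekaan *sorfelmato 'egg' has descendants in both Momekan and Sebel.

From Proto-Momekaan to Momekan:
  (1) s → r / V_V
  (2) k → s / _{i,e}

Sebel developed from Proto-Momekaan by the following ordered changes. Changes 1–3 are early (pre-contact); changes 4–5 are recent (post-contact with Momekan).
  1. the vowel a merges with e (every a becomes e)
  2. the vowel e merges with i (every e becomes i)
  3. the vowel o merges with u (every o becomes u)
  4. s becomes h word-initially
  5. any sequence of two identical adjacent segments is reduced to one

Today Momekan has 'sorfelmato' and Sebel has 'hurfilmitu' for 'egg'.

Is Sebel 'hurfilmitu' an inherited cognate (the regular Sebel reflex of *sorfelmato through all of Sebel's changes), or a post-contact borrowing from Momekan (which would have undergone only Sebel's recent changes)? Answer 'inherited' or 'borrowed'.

inherited

If inherited, *sorfelmato would pass through all of Sebel's changes:
Sebel: start from *sorfelmato.
  rule 1 (vowel merger): sorfelmato → sorfelmeto
  rule 2 (vowel merger): sorfelmeto → sorfilmito
  rule 3 (vowel merger): sorfilmito → surfilmitu
  rule 4 (debuccalisation): surfilmitu → hurfilmitu
  rule 5: no change — hurfilmitu
  ⇒ Sebel hurfilmitu
If borrowed from Momekan 'sorfelmato' after the early changes, it would undergo only the recent ones:
  rule 4 (debuccalisation): sorfelmato → horfelmato
  rule 5 (degemination): no change (horfelmato)
  ⇒ as a loan: horfelmato
Sebel 'hurfilmitu' matches the inherited outcome exactly, so it is an inherited cognate, not a loan.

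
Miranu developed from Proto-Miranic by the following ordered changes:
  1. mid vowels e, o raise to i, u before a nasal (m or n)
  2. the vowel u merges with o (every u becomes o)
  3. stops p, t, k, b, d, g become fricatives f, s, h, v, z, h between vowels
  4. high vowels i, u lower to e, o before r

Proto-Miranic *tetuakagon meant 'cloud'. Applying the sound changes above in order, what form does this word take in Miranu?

Miranu: *tetuakagon > tetuakagun > tetoakagon > tesoahahon  (by pre-nasal raising, vowel merger, intervocalic lenition)

tesoahahon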